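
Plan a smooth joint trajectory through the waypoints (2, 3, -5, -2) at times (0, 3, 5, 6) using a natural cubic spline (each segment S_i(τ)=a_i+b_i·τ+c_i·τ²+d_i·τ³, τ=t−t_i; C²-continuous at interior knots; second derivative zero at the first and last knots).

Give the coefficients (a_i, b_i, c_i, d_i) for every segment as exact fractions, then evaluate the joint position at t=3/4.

  seg 0: a=2 b=52/21 c=0 d=-5/21
  seg 1: a=3 b=-83/21 c=-15/7 d=89/84
  seg 2: a=-5 b=4/21 c=59/14 d=-59/42
S(3/4) = 1683/448

Δ: Δ0=1/3, Δ1=-4, Δ2=3
row 1: diag=10, rhs=-26; c'=1/5, d'=-13/5
row 2: denom=6−2·1/5=28/5; d'=(42−2·-13/5)/(28/5)=59/7
back: M2=59/7
back: M1=-13/5−1/5·59/7=-30/7
M: M0=0, M1=-30/7, M2=59/7, M3=0
seg 0: a=2, c=M0/2=0, d=(M1−M0)/(6·3)=-5/21, b=Δ0−h0·(2M0+M1)/6=52/21
seg 1: a=3, c=M1/2=-15/7, d=(M2−M1)/(6·2)=89/84, b=Δ1−h1·(2M1+M2)/6=-83/21
seg 2: a=-5, c=M2/2=59/14, d=(M3−M2)/(6·1)=-59/42, b=Δ2−h2·(2M2+M3)/6=4/21
t_q=3/4 → seg 0, τ=3/4; S=2+52/21·τ+0·τ²+-5/21·τ³=1683/448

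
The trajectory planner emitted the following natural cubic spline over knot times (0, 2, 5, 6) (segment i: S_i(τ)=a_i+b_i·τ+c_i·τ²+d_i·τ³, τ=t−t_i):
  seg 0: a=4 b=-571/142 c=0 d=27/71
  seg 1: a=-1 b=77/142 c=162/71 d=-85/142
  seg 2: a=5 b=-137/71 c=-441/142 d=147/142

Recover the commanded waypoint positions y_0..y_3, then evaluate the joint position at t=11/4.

y_0 = S_0(0) = a_0 = 4
y_1 = S_1(0) = a_1 = -1
y_2 = S_2(0) = a_2 = 5
y_3 = S_2(1) = 1
t_q=11/4 is in segment 1 (τ=3/4); S_1(τ)=3977/9088

y_0=4 y_1=-1 y_2=5 y_3=1
S(11/4) = 3977/9088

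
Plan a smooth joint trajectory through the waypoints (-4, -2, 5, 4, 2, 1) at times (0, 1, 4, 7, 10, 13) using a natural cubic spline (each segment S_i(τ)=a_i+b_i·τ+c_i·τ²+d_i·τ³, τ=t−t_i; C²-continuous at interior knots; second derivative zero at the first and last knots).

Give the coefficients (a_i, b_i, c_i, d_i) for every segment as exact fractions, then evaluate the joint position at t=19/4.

Δ: Δ0=2, Δ1=7/3, Δ2=-1/3, Δ3=-2/3, Δ4=-1/3
row 1: diag=8, rhs=2; c'=3/8, d'=1/4
row 2: denom=12−3·3/8=87/8; d'=(-16−3·1/4)/(87/8)=-134/87
row 3: denom=12−3·8/29=324/29; d'=(-2−3·-134/87)/(324/29)=19/81
row 4: denom=12−3·29/108=403/36; d'=(2−3·19/81)/(403/36)=140/1209
back: M4=140/1209
back: M3=19/81−29/108·140/1209=82/403
back: M2=-134/87−8/29·82/403=-1930/1209
back: M1=1/4−3/8·-1930/1209=342/403
M: M0=0, M1=342/403, M2=-1930/1209, M3=82/403, M4=140/1209, M5=0
seg 0: a=-4, c=M0/2=0, d=(M1−M0)/(6·1)=57/403, b=Δ0−h0·(2M0+M1)/6=749/403
seg 1: a=-2, c=M1/2=171/403, d=(M2−M1)/(6·3)=-1478/10881, b=Δ1−h1·(2M1+M2)/6=920/403
seg 2: a=5, c=M2/2=-965/1209, d=(M3−M2)/(6·3)=1088/10881, b=Δ2−h2·(2M2+M3)/6=36/31
seg 3: a=4, c=M3/2=41/403, d=(M4−M3)/(6·3)=-53/10881, b=Δ3−h3·(2M3+M4)/6=-374/403
seg 4: a=2, c=M4/2=70/1209, d=(M5−M4)/(6·3)=-70/10881, b=Δ4−h4·(2M4+M5)/6=-181/403
t_q=19/4 → seg 2, τ=3/4; S=5+36/31·τ+-965/1209·τ²+1088/10881·τ³=35233/6448

  seg 0: a=-4 b=749/403 c=0 d=57/403
  seg 1: a=-2 b=920/403 c=171/403 d=-1478/10881
  seg 2: a=5 b=36/31 c=-965/1209 d=1088/10881
  seg 3: a=4 b=-374/403 c=41/403 d=-53/10881
  seg 4: a=2 b=-181/403 c=70/1209 d=-70/10881
S(19/4) = 35233/6448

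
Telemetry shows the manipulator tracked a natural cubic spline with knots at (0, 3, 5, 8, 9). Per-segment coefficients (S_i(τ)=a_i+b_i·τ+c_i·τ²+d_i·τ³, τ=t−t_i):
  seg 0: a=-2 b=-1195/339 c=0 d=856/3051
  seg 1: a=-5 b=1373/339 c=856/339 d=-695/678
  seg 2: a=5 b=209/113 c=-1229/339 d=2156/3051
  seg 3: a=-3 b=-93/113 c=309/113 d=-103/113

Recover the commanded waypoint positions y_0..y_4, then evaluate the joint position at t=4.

y_0=-2 y_1=-5 y_2=5 y_3=-3 y_4=-2
S(4) = 373/678

y_0 = S_0(0) = a_0 = -2
y_1 = S_1(0) = a_1 = -5
y_2 = S_2(0) = a_2 = 5
y_3 = S_3(0) = a_3 = -3
y_4 = S_3(1) = -2
t_q=4 is in segment 1 (τ=1); S_1(τ)=373/678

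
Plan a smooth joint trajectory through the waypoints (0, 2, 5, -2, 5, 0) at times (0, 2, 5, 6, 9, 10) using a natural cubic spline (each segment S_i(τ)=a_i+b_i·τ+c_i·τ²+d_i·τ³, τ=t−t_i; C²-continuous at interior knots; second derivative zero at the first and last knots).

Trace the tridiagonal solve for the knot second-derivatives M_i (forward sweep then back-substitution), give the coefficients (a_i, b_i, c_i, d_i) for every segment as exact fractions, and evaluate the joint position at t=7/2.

  seg 0: a=0 b=121/765 c=0 d=161/765
  seg 1: a=2 b=2053/765 c=322/255 d=-4186/6885
  seg 2: a=5 b=-277/45 c=-644/153 d=286/85
  seg 3: a=-2 b=-3427/765 c=4502/765 d=-8294/6885
  seg 4: a=5 b=-1297/765 c=-1264/255 d=1264/765
S(7/2) = 2317/340

Δ: Δ0=1, Δ1=1, Δ2=-7, Δ3=7/3, Δ4=-5
row 1: diag=10, rhs=0; c'=3/10, d'=0
row 2: denom=8−3·3/10=71/10; d'=(-48−3·0)/(71/10)=-480/71
row 3: denom=8−1·10/71=558/71; d'=(56−1·-480/71)/(558/71)=2228/279
row 4: denom=8−3·71/186=425/62; d'=(-44−3·2228/279)/(425/62)=-2528/255
back: M4=-2528/255
back: M3=2228/279−71/186·-2528/255=9004/765
back: M2=-480/71−10/71·9004/765=-1288/153
back: M1=0−3/10·-1288/153=644/255
M: M0=0, M1=644/255, M2=-1288/153, M3=9004/765, M4=-2528/255, M5=0
seg 0: a=0, c=M0/2=0, d=(M1−M0)/(6·2)=161/765, b=Δ0−h0·(2M0+M1)/6=121/765
seg 1: a=2, c=M1/2=322/255, d=(M2−M1)/(6·3)=-4186/6885, b=Δ1−h1·(2M1+M2)/6=2053/765
seg 2: a=5, c=M2/2=-644/153, d=(M3−M2)/(6·1)=286/85, b=Δ2−h2·(2M2+M3)/6=-277/45
seg 3: a=-2, c=M3/2=4502/765, d=(M4−M3)/(6·3)=-8294/6885, b=Δ3−h3·(2M3+M4)/6=-3427/765
seg 4: a=5, c=M4/2=-1264/255, d=(M5−M4)/(6·1)=1264/765, b=Δ4−h4·(2M4+M5)/6=-1297/765
t_q=7/2 → seg 1, τ=3/2; S=2+2053/765·τ+322/255·τ²+-4186/6885·τ³=2317/340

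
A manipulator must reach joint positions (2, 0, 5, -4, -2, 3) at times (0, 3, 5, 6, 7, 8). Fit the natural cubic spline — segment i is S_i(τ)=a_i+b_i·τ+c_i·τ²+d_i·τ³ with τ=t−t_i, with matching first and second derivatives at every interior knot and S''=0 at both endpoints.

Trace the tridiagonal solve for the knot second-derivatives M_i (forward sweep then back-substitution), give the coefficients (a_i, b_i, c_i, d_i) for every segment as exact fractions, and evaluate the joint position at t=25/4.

Δ: Δ0=-2/3, Δ1=5/2, Δ2=-9, Δ3=2, Δ4=5
row 1: diag=10, rhs=19; c'=1/5, d'=19/10
row 2: denom=6−2·1/5=28/5; d'=(-69−2·19/10)/(28/5)=-13
row 3: denom=4−1·5/28=107/28; d'=(66−1·-13)/(107/28)=2212/107
row 4: denom=4−1·28/107=400/107; d'=(18−1·2212/107)/(400/107)=-143/200
back: M4=-143/200
back: M3=2212/107−28/107·-143/200=1043/50
back: M2=-13−5/28·1043/50=-669/40
back: M1=19/10−1/5·-669/40=1049/200
M: M0=0, M1=1049/200, M2=-669/40, M3=1043/50, M4=-143/200, M5=0
seg 0: a=2, c=M0/2=0, d=(M1−M0)/(6·3)=1049/3600, b=Δ0−h0·(2M0+M1)/6=-3947/1200
seg 1: a=0, c=M1/2=1049/400, d=(M2−M1)/(6·2)=-2197/1200, b=Δ1−h1·(2M1+M2)/6=2747/600
seg 2: a=5, c=M2/2=-669/80, d=(M3−M2)/(6·1)=7517/1200, b=Δ2−h2·(2M2+M3)/6=-4141/600
seg 3: a=-4, c=M3/2=1043/100, d=(M4−M3)/(6·1)=-863/240, b=Δ3−h3·(2M3+M4)/6=-5801/1200
seg 4: a=-2, c=M4/2=-143/400, d=(M5−M4)/(6·1)=143/1200, b=Δ4−h4·(2M4+M5)/6=3143/600
t_q=25/4 → seg 3, τ=1/4; S=-4+-5801/1200·τ+1043/100·τ²+-863/240·τ³=-118089/25600

  seg 0: a=2 b=-3947/1200 c=0 d=1049/3600
  seg 1: a=0 b=2747/600 c=1049/400 d=-2197/1200
  seg 2: a=5 b=-4141/600 c=-669/80 d=7517/1200
  seg 3: a=-4 b=-5801/1200 c=1043/100 d=-863/240
  seg 4: a=-2 b=3143/600 c=-143/400 d=143/1200
S(25/4) = -118089/25600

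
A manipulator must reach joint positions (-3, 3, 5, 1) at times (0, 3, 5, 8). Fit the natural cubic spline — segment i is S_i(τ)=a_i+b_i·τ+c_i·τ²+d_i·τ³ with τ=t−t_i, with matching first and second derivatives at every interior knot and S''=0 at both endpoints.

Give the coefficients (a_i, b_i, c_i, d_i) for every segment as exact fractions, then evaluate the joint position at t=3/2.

Δ: Δ0=2, Δ1=1, Δ2=-4/3
row 1: diag=10, rhs=-6; c'=1/5, d'=-3/5
row 2: denom=10−2·1/5=48/5; d'=(-14−2·-3/5)/(48/5)=-4/3
back: M2=-4/3
back: M1=-3/5−1/5·-4/3=-1/3
M: M0=0, M1=-1/3, M2=-4/3, M3=0
seg 0: a=-3, c=M0/2=0, d=(M1−M0)/(6·3)=-1/54, b=Δ0−h0·(2M0+M1)/6=13/6
seg 1: a=3, c=M1/2=-1/6, d=(M2−M1)/(6·2)=-1/12, b=Δ1−h1·(2M1+M2)/6=5/3
seg 2: a=5, c=M2/2=-2/3, d=(M3−M2)/(6·3)=2/27, b=Δ2−h2·(2M2+M3)/6=0
t_q=3/2 → seg 0, τ=3/2; S=-3+13/6·τ+0·τ²+-1/54·τ³=3/16

  seg 0: a=-3 b=13/6 c=0 d=-1/54
  seg 1: a=3 b=5/3 c=-1/6 d=-1/12
  seg 2: a=5 b=0 c=-2/3 d=2/27
S(3/2) = 3/16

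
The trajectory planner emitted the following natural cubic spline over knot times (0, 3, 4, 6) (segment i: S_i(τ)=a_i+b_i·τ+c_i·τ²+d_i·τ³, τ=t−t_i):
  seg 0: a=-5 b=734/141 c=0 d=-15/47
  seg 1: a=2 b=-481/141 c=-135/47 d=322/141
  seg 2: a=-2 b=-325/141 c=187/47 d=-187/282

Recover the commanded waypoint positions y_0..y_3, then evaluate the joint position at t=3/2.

y_0=-5 y_1=2 y_2=-2 y_3=4
S(3/2) = 651/376

y_0 = S_0(0) = a_0 = -5
y_1 = S_1(0) = a_1 = 2
y_2 = S_2(0) = a_2 = -2
y_3 = S_2(2) = 4
t_q=3/2 is in segment 0 (τ=3/2); S_0(τ)=651/376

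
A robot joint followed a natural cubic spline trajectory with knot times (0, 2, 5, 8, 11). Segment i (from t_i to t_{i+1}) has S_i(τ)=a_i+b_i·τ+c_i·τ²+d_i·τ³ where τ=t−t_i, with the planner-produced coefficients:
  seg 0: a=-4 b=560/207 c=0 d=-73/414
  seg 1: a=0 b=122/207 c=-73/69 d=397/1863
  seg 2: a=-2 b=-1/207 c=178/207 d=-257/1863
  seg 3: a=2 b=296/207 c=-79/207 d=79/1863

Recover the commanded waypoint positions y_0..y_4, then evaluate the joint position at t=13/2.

y_0=-4 y_1=0 y_2=-2 y_3=2 y_4=4
S(13/2) = -99/184

y_0 = S_0(0) = a_0 = -4
y_1 = S_1(0) = a_1 = 0
y_2 = S_2(0) = a_2 = -2
y_3 = S_3(0) = a_3 = 2
y_4 = S_3(3) = 4
t_q=13/2 is in segment 2 (τ=3/2); S_2(τ)=-99/184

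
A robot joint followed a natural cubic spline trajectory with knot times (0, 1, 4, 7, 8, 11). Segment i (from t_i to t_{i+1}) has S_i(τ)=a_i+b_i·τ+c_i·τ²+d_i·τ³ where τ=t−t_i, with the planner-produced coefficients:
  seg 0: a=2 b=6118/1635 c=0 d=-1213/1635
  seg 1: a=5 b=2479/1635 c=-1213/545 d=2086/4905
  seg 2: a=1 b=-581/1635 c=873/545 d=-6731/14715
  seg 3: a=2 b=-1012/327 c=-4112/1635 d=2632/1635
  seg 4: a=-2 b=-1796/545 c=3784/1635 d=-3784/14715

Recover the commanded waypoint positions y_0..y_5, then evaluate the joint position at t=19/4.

y_0 = S_0(0) = a_0 = 2
y_1 = S_1(0) = a_1 = 5
y_2 = S_2(0) = a_2 = 1
y_3 = S_3(0) = a_3 = 2
y_4 = S_4(0) = a_4 = -2
y_5 = S_4(3) = 2
t_q=19/4 is in segment 2 (τ=3/4); S_2(τ)=50281/34880

y_0=2 y_1=5 y_2=1 y_3=2 y_4=-2 y_5=2
S(19/4) = 50281/34880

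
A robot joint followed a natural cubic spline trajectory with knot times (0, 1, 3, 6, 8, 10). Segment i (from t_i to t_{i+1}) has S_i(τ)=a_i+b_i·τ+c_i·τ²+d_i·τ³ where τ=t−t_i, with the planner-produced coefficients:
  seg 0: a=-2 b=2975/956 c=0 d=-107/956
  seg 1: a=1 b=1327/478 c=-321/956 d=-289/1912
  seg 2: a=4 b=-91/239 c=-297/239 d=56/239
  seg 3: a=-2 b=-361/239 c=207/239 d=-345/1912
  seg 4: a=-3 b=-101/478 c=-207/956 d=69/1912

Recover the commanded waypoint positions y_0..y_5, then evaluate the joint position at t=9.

y_0=-2 y_1=1 y_2=4 y_3=-2 y_4=-3 y_5=-4
S(9) = -6485/1912

y_0 = S_0(0) = a_0 = -2
y_1 = S_1(0) = a_1 = 1
y_2 = S_2(0) = a_2 = 4
y_3 = S_3(0) = a_3 = -2
y_4 = S_4(0) = a_4 = -3
y_5 = S_4(2) = -4
t_q=9 is in segment 4 (τ=1); S_4(τ)=-6485/1912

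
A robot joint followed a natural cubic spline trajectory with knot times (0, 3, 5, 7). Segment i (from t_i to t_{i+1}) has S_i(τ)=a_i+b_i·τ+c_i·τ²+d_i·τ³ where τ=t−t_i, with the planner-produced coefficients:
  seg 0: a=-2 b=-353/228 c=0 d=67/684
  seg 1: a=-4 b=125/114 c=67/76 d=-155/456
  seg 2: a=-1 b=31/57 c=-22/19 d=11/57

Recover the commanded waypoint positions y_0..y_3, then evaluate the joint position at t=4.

y_0 = S_0(0) = a_0 = -2
y_1 = S_1(0) = a_1 = -4
y_2 = S_2(0) = a_2 = -1
y_3 = S_2(2) = -3
t_q=4 is in segment 1 (τ=1); S_1(τ)=-359/152

y_0=-2 y_1=-4 y_2=-1 y_3=-3
S(4) = -359/152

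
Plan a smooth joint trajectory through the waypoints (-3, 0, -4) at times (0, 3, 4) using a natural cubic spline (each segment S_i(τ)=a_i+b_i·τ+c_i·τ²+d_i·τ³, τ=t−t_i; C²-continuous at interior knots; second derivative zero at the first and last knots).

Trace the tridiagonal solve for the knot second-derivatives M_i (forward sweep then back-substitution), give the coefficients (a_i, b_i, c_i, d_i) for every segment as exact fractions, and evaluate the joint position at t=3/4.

Δ: Δ0=1, Δ1=-4
row 1: diag=8, rhs=-30; c'=1/8, d'=-15/4
back: M1=-15/4
M: M0=0, M1=-15/4, M2=0
seg 0: a=-3, c=M0/2=0, d=(M1−M0)/(6·3)=-5/24, b=Δ0−h0·(2M0+M1)/6=23/8
seg 1: a=0, c=M1/2=-15/8, d=(M2−M1)/(6·1)=5/8, b=Δ1−h1·(2M1+M2)/6=-11/4
t_q=3/4 → seg 0, τ=3/4; S=-3+23/8·τ+0·τ²+-5/24·τ³=-477/512

  seg 0: a=-3 b=23/8 c=0 d=-5/24
  seg 1: a=0 b=-11/4 c=-15/8 d=5/8
S(3/4) = -477/512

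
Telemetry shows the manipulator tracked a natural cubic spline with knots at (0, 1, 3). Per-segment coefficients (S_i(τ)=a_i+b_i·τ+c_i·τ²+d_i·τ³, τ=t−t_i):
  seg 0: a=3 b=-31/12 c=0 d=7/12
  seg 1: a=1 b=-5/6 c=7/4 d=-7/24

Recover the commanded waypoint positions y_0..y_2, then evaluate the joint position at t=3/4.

y_0 = S_0(0) = a_0 = 3
y_1 = S_1(0) = a_1 = 1
y_2 = S_1(2) = 4
t_q=3/4 is in segment 0 (τ=3/4); S_0(τ)=335/256

y_0=3 y_1=1 y_2=4
S(3/4) = 335/256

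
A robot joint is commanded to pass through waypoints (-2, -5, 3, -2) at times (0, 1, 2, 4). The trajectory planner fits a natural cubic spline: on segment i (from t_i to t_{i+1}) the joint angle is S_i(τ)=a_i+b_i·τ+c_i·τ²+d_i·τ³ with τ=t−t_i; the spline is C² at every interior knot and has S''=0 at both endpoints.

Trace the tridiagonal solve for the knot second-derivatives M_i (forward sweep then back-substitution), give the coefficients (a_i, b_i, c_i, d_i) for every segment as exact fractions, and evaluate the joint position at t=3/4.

  seg 0: a=-2 b=-291/46 c=0 d=153/46
  seg 1: a=-5 b=84/23 c=459/46 d=-259/46
  seg 2: a=3 b=309/46 c=-159/23 d=53/46
S(3/4) = -15725/2944

Δ: Δ0=-3, Δ1=8, Δ2=-5/2
row 1: diag=4, rhs=66; c'=1/4, d'=33/2
row 2: denom=6−1·1/4=23/4; d'=(-63−1·33/2)/(23/4)=-318/23
back: M2=-318/23
back: M1=33/2−1/4·-318/23=459/23
M: M0=0, M1=459/23, M2=-318/23, M3=0
seg 0: a=-2, c=M0/2=0, d=(M1−M0)/(6·1)=153/46, b=Δ0−h0·(2M0+M1)/6=-291/46
seg 1: a=-5, c=M1/2=459/46, d=(M2−M1)/(6·1)=-259/46, b=Δ1−h1·(2M1+M2)/6=84/23
seg 2: a=3, c=M2/2=-159/23, d=(M3−M2)/(6·2)=53/46, b=Δ2−h2·(2M2+M3)/6=309/46
t_q=3/4 → seg 0, τ=3/4; S=-2+-291/46·τ+0·τ²+153/46·τ³=-15725/2944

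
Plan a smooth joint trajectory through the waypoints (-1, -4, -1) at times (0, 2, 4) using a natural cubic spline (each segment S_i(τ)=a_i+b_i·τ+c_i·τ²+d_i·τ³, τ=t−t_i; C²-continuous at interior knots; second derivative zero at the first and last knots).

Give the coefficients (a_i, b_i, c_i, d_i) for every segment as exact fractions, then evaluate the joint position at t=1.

  seg 0: a=-1 b=-9/4 c=0 d=3/16
  seg 1: a=-4 b=0 c=9/8 d=-3/16
S(1) = -49/16

Δ: Δ0=-3/2, Δ1=3/2
row 1: diag=8, rhs=18; c'=1/4, d'=9/4
back: M1=9/4
M: M0=0, M1=9/4, M2=0
seg 0: a=-1, c=M0/2=0, d=(M1−M0)/(6·2)=3/16, b=Δ0−h0·(2M0+M1)/6=-9/4
seg 1: a=-4, c=M1/2=9/8, d=(M2−M1)/(6·2)=-3/16, b=Δ1−h1·(2M1+M2)/6=0
t_q=1 → seg 0, τ=1; S=-1+-9/4·τ+0·τ²+3/16·τ³=-49/16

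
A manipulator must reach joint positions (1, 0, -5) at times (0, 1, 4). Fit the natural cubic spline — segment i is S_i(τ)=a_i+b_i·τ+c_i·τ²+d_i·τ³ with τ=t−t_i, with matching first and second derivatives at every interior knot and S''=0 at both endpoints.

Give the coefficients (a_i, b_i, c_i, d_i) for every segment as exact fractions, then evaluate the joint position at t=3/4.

  seg 0: a=1 b=-11/12 c=0 d=-1/12
  seg 1: a=0 b=-7/6 c=-1/4 d=1/36
S(3/4) = 71/256

Δ: Δ0=-1, Δ1=-5/3
row 1: diag=8, rhs=-4; c'=3/8, d'=-1/2
back: M1=-1/2
M: M0=0, M1=-1/2, M2=0
seg 0: a=1, c=M0/2=0, d=(M1−M0)/(6·1)=-1/12, b=Δ0−h0·(2M0+M1)/6=-11/12
seg 1: a=0, c=M1/2=-1/4, d=(M2−M1)/(6·3)=1/36, b=Δ1−h1·(2M1+M2)/6=-7/6
t_q=3/4 → seg 0, τ=3/4; S=1+-11/12·τ+0·τ²+-1/12·τ³=71/256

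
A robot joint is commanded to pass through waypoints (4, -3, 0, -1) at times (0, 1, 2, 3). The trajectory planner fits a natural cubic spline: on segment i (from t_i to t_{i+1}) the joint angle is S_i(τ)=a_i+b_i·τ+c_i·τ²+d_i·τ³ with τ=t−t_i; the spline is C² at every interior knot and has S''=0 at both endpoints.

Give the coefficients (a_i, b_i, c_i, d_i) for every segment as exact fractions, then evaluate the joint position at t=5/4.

Δ: Δ0=-7, Δ1=3, Δ2=-1
row 1: diag=4, rhs=60; c'=1/4, d'=15
row 2: denom=4−1·1/4=15/4; d'=(-24−1·15)/(15/4)=-52/5
back: M2=-52/5
back: M1=15−1/4·-52/5=88/5
M: M0=0, M1=88/5, M2=-52/5, M3=0
seg 0: a=4, c=M0/2=0, d=(M1−M0)/(6·1)=44/15, b=Δ0−h0·(2M0+M1)/6=-149/15
seg 1: a=-3, c=M1/2=44/5, d=(M2−M1)/(6·1)=-14/3, b=Δ1−h1·(2M1+M2)/6=-17/15
seg 2: a=0, c=M2/2=-26/5, d=(M3−M2)/(6·1)=26/15, b=Δ2−h2·(2M2+M3)/6=37/15
t_q=5/4 → seg 1, τ=1/4; S=-3+-17/15·τ+44/5·τ²+-14/3·τ³=-449/160

  seg 0: a=4 b=-149/15 c=0 d=44/15
  seg 1: a=-3 b=-17/15 c=44/5 d=-14/3
  seg 2: a=0 b=37/15 c=-26/5 d=26/15
S(5/4) = -449/160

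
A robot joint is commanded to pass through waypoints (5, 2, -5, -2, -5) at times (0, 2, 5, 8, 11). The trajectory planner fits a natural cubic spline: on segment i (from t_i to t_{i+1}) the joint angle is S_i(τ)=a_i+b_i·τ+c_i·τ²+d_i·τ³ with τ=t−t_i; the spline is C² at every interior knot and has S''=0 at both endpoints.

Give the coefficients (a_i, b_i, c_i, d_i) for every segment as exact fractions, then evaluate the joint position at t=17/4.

Δ: Δ0=-3/2, Δ1=-7/3, Δ2=1, Δ3=-1
row 1: diag=10, rhs=-5; c'=3/10, d'=-1/2
row 2: denom=12−3·3/10=111/10; d'=(20−3·-1/2)/(111/10)=215/111
row 3: denom=12−3·10/37=414/37; d'=(-12−3·215/111)/(414/37)=-659/414
back: M3=-659/414
back: M2=215/111−10/37·-659/414=490/207
back: M1=-1/2−3/10·490/207=-167/138
M: M0=0, M1=-167/138, M2=490/207, M3=-659/414, M4=0
seg 0: a=5, c=M0/2=0, d=(M1−M0)/(6·2)=-167/1656, b=Δ0−h0·(2M0+M1)/6=-227/207
seg 1: a=2, c=M1/2=-167/276, d=(M2−M1)/(6·3)=1481/7452, b=Δ1−h1·(2M1+M2)/6=-955/414
seg 2: a=-5, c=M2/2=245/207, d=(M3−M2)/(6·3)=-1639/7452, b=Δ2−h2·(2M2+M3)/6=-473/828
seg 3: a=-2, c=M3/2=-659/828, d=(M4−M3)/(6·3)=659/7452, b=Δ3−h3·(2M3+M4)/6=245/414
t_q=17/4 → seg 1, τ=9/4; S=2+-955/414·τ+-167/276·τ²+1481/7452·τ³=-23491/5888

  seg 0: a=5 b=-227/207 c=0 d=-167/1656
  seg 1: a=2 b=-955/414 c=-167/276 d=1481/7452
  seg 2: a=-5 b=-473/828 c=245/207 d=-1639/7452
  seg 3: a=-2 b=245/414 c=-659/828 d=659/7452
S(17/4) = -23491/5888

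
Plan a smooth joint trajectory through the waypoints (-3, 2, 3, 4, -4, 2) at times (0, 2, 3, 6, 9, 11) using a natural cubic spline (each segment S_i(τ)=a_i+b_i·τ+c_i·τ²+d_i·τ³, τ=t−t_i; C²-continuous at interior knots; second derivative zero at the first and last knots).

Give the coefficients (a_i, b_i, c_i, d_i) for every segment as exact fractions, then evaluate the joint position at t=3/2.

Δ: Δ0=5/2, Δ1=1, Δ2=1/3, Δ3=-8/3, Δ4=3
row 1: diag=6, rhs=-9; c'=1/6, d'=-3/2
row 2: denom=8−1·1/6=47/6; d'=(-4−1·-3/2)/(47/6)=-15/47
row 3: denom=12−3·18/47=510/47; d'=(-18−3·-15/47)/(510/47)=-267/170
row 4: denom=10−3·47/170=1559/170; d'=(34−3·-267/170)/(1559/170)=6581/1559
back: M4=6581/1559
back: M3=-267/170−47/170·6581/1559=-4268/1559
back: M2=-15/47−18/47·-4268/1559=1137/1559
back: M1=-3/2−1/6·1137/1559=-2528/1559
M: M0=0, M1=-2528/1559, M2=1137/1559, M3=-4268/1559, M4=6581/1559, M5=0
seg 0: a=-3, c=M0/2=0, d=(M1−M0)/(6·2)=-632/4677, b=Δ0−h0·(2M0+M1)/6=28441/9354
seg 1: a=2, c=M1/2=-1264/1559, d=(M2−M1)/(6·1)=3665/9354, b=Δ1−h1·(2M1+M2)/6=13273/9354
seg 2: a=3, c=M2/2=1137/3118, d=(M3−M2)/(6·3)=-5405/28062, b=Δ2−h2·(2M2+M3)/6=4550/4677
seg 3: a=4, c=M3/2=-2134/1559, d=(M4−M3)/(6·3)=10849/28062, b=Δ3−h3·(2M3+M4)/6=-19079/9354
seg 4: a=-4, c=M4/2=6581/3118, d=(M5−M4)/(6·2)=-6581/18708, b=Δ4−h4·(2M4+M5)/6=869/4677
t_q=3/2 → seg 0, τ=3/2; S=-3+28441/9354·τ+0·τ²+-632/4677·τ³=6889/6236

  seg 0: a=-3 b=28441/9354 c=0 d=-632/4677
  seg 1: a=2 b=13273/9354 c=-1264/1559 d=3665/9354
  seg 2: a=3 b=4550/4677 c=1137/3118 d=-5405/28062
  seg 3: a=4 b=-19079/9354 c=-2134/1559 d=10849/28062
  seg 4: a=-4 b=869/4677 c=6581/3118 d=-6581/18708
S(3/2) = 6889/6236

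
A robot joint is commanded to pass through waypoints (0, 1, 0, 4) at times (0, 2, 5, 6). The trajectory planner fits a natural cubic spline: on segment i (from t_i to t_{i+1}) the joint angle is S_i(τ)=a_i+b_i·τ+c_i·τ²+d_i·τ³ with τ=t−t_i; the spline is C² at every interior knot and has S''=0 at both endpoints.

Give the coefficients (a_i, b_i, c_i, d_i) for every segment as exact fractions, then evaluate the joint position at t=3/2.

  seg 0: a=0 b=449/426 c=0 d=-59/426
  seg 1: a=1 b=-259/426 c=-59/71 d=131/426
  seg 2: a=0 b=577/213 c=275/142 d=-275/426
S(3/2) = 1265/1136

Δ: Δ0=1/2, Δ1=-1/3, Δ2=4
row 1: diag=10, rhs=-5; c'=3/10, d'=-1/2
row 2: denom=8−3·3/10=71/10; d'=(26−3·-1/2)/(71/10)=275/71
back: M2=275/71
back: M1=-1/2−3/10·275/71=-118/71
M: M0=0, M1=-118/71, M2=275/71, M3=0
seg 0: a=0, c=M0/2=0, d=(M1−M0)/(6·2)=-59/426, b=Δ0−h0·(2M0+M1)/6=449/426
seg 1: a=1, c=M1/2=-59/71, d=(M2−M1)/(6·3)=131/426, b=Δ1−h1·(2M1+M2)/6=-259/426
seg 2: a=0, c=M2/2=275/142, d=(M3−M2)/(6·1)=-275/426, b=Δ2−h2·(2M2+M3)/6=577/213
t_q=3/2 → seg 0, τ=3/2; S=0+449/426·τ+0·τ²+-59/426·τ³=1265/1136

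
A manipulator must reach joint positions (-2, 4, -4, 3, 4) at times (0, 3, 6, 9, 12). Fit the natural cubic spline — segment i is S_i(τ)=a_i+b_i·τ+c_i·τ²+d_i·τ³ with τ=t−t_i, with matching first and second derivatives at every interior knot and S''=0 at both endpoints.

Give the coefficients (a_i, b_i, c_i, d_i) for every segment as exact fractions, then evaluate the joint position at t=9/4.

  seg 0: a=-2 b=51/14 c=0 d=-23/126
  seg 1: a=4 b=-9/7 c=-23/14 d=149/378
  seg 2: a=-4 b=-1/2 c=40/21 d=-121/378
  seg 3: a=3 b=16/7 c=-41/42 d=41/378
S(9/4) = 527/128

Δ: Δ0=2, Δ1=-8/3, Δ2=7/3, Δ3=1/3
row 1: diag=12, rhs=-28; c'=1/4, d'=-7/3
row 2: denom=12−3·1/4=45/4; d'=(30−3·-7/3)/(45/4)=148/45
row 3: denom=12−3·4/15=56/5; d'=(-12−3·148/45)/(56/5)=-41/21
back: M3=-41/21
back: M2=148/45−4/15·-41/21=80/21
back: M1=-7/3−1/4·80/21=-23/7
M: M0=0, M1=-23/7, M2=80/21, M3=-41/21, M4=0
seg 0: a=-2, c=M0/2=0, d=(M1−M0)/(6·3)=-23/126, b=Δ0−h0·(2M0+M1)/6=51/14
seg 1: a=4, c=M1/2=-23/14, d=(M2−M1)/(6·3)=149/378, b=Δ1−h1·(2M1+M2)/6=-9/7
seg 2: a=-4, c=M2/2=40/21, d=(M3−M2)/(6·3)=-121/378, b=Δ2−h2·(2M2+M3)/6=-1/2
seg 3: a=3, c=M3/2=-41/42, d=(M4−M3)/(6·3)=41/378, b=Δ3−h3·(2M3+M4)/6=16/7
t_q=9/4 → seg 0, τ=9/4; S=-2+51/14·τ+0·τ²+-23/126·τ³=527/128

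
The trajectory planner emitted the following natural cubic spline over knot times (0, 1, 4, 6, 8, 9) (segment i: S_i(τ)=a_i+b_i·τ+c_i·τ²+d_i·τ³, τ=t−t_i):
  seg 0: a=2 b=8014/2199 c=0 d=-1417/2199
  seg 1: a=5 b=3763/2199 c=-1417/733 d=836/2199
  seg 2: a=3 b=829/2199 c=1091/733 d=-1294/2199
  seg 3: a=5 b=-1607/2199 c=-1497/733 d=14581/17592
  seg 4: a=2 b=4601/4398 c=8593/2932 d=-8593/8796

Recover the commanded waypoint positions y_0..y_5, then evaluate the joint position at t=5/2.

y_0 = S_0(0) = a_0 = 2
y_1 = S_1(0) = a_1 = 5
y_2 = S_2(0) = a_2 = 3
y_3 = S_3(0) = a_3 = 5
y_4 = S_4(0) = a_4 = 2
y_5 = S_4(1) = 5
t_q=5/2 is in segment 1 (τ=3/2); S_1(τ)=13195/2932

y_0=2 y_1=5 y_2=3 y_3=5 y_4=2 y_5=5
S(5/2) = 13195/2932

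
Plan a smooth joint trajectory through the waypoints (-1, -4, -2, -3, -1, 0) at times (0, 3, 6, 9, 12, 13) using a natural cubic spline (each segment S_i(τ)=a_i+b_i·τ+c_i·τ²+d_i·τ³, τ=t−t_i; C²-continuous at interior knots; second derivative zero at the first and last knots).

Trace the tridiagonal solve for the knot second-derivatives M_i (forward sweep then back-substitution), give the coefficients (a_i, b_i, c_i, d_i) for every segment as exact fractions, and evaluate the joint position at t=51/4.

  seg 0: a=-1 b=-619/403 c=0 d=24/403
  seg 1: a=-4 b=29/403 c=216/403 d=-1225/10881
  seg 2: a=-2 b=100/403 c=-577/1209 d=1028/10881
  seg 3: a=-3 b=-2/31 c=451/1209 d=-469/10881
  seg 4: a=-1 b=407/403 c=-6/403 d=2/403
S(51/4) = -3209/12896

Δ: Δ0=-1, Δ1=2/3, Δ2=-1/3, Δ3=2/3, Δ4=1
row 1: diag=12, rhs=10; c'=1/4, d'=5/6
row 2: denom=12−3·1/4=45/4; d'=(-6−3·5/6)/(45/4)=-34/45
row 3: denom=12−3·4/15=56/5; d'=(6−3·-34/45)/(56/5)=31/42
row 4: denom=8−3·15/56=403/56; d'=(2−3·31/42)/(403/56)=-12/403
back: M4=-12/403
back: M3=31/42−15/56·-12/403=902/1209
back: M2=-34/45−4/15·902/1209=-1154/1209
back: M1=5/6−1/4·-1154/1209=432/403
M: M0=0, M1=432/403, M2=-1154/1209, M3=902/1209, M4=-12/403, M5=0
seg 0: a=-1, c=M0/2=0, d=(M1−M0)/(6·3)=24/403, b=Δ0−h0·(2M0+M1)/6=-619/403
seg 1: a=-4, c=M1/2=216/403, d=(M2−M1)/(6·3)=-1225/10881, b=Δ1−h1·(2M1+M2)/6=29/403
seg 2: a=-2, c=M2/2=-577/1209, d=(M3−M2)/(6·3)=1028/10881, b=Δ2−h2·(2M2+M3)/6=100/403
seg 3: a=-3, c=M3/2=451/1209, d=(M4−M3)/(6·3)=-469/10881, b=Δ3−h3·(2M3+M4)/6=-2/31
seg 4: a=-1, c=M4/2=-6/403, d=(M5−M4)/(6·1)=2/403, b=Δ4−h4·(2M4+M5)/6=407/403
t_q=51/4 → seg 4, τ=3/4; S=-1+407/403·τ+-6/403·τ²+2/403·τ³=-3209/12896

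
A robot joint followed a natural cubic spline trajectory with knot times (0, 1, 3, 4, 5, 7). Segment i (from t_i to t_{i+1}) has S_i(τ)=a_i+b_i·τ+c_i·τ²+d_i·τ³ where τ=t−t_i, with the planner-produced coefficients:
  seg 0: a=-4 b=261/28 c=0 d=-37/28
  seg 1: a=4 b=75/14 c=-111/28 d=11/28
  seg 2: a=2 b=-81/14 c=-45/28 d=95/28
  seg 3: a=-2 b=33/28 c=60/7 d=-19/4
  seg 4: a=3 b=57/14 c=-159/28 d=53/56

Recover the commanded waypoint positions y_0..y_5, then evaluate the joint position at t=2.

y_0=-4 y_1=4 y_2=2 y_3=-2 y_4=3 y_5=-4
S(2) = 81/14

y_0 = S_0(0) = a_0 = -4
y_1 = S_1(0) = a_1 = 4
y_2 = S_2(0) = a_2 = 2
y_3 = S_3(0) = a_3 = -2
y_4 = S_4(0) = a_4 = 3
y_5 = S_4(2) = -4
t_q=2 is in segment 1 (τ=1); S_1(τ)=81/14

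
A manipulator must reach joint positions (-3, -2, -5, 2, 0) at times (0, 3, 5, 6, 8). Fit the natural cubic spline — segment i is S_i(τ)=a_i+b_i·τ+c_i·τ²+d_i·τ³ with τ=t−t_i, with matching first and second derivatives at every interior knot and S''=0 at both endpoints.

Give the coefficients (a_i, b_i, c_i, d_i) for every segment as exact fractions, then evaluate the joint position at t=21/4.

Δ: Δ0=1/3, Δ1=-3/2, Δ2=7, Δ3=-1
row 1: diag=10, rhs=-11; c'=1/5, d'=-11/10
row 2: denom=6−2·1/5=28/5; d'=(51−2·-11/10)/(28/5)=19/2
row 3: denom=6−1·5/28=163/28; d'=(-48−1·19/2)/(163/28)=-1610/163
back: M3=-1610/163
back: M2=19/2−5/28·-1610/163=1836/163
back: M1=-11/10−1/5·1836/163=-1093/326
M: M0=0, M1=-1093/326, M2=1836/163, M3=-1610/163, M4=0
seg 0: a=-3, c=M0/2=0, d=(M1−M0)/(6·3)=-1093/5868, b=Δ0−h0·(2M0+M1)/6=3931/1956
seg 1: a=-2, c=M1/2=-1093/652, d=(M2−M1)/(6·2)=4765/3912, b=Δ1−h1·(2M1+M2)/6=-2953/978
seg 2: a=-5, c=M2/2=918/163, d=(M3−M2)/(6·1)=-1723/489, b=Δ2−h2·(2M2+M3)/6=2392/489
seg 3: a=2, c=M3/2=-805/163, d=(M4−M3)/(6·2)=805/978, b=Δ3−h3·(2M3+M4)/6=2731/489
t_q=21/4 → seg 2, τ=1/4; S=-5+2392/489·τ+918/163·τ²+-1723/489·τ³=-36305/10432

  seg 0: a=-3 b=3931/1956 c=0 d=-1093/5868
  seg 1: a=-2 b=-2953/978 c=-1093/652 d=4765/3912
  seg 2: a=-5 b=2392/489 c=918/163 d=-1723/489
  seg 3: a=2 b=2731/489 c=-805/163 d=805/978
S(21/4) = -36305/10432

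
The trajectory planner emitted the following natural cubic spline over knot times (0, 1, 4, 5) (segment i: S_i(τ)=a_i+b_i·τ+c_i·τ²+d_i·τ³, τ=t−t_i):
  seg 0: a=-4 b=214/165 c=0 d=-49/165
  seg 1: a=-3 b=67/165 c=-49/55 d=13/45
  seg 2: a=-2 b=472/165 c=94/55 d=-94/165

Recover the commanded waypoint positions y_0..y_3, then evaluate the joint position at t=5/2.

y_0=-4 y_1=-3 y_2=-2 y_3=2
S(5/2) = -301/88

y_0 = S_0(0) = a_0 = -4
y_1 = S_1(0) = a_1 = -3
y_2 = S_2(0) = a_2 = -2
y_3 = S_2(1) = 2
t_q=5/2 is in segment 1 (τ=3/2); S_1(τ)=-301/88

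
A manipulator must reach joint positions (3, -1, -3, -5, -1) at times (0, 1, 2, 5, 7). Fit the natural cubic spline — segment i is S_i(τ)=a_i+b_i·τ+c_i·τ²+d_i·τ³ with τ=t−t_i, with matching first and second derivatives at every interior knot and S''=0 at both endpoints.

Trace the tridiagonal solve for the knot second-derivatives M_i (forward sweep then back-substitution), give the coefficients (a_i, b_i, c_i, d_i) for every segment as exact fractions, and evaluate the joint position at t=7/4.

Δ: Δ0=-4, Δ1=-2, Δ2=-2/3, Δ3=2
row 1: diag=4, rhs=12; c'=1/4, d'=3
row 2: denom=8−1·1/4=31/4; d'=(8−1·3)/(31/4)=20/31
row 3: denom=10−3·12/31=274/31; d'=(16−3·20/31)/(274/31)=218/137
back: M3=218/137
back: M2=20/31−12/31·218/137=4/137
back: M1=3−1/4·4/137=410/137
M: M0=0, M1=410/137, M2=4/137, M3=218/137, M4=0
seg 0: a=3, c=M0/2=0, d=(M1−M0)/(6·1)=205/411, b=Δ0−h0·(2M0+M1)/6=-1849/411
seg 1: a=-1, c=M1/2=205/137, d=(M2−M1)/(6·1)=-203/411, b=Δ1−h1·(2M1+M2)/6=-1234/411
seg 2: a=-3, c=M2/2=2/137, d=(M3−M2)/(6·3)=107/1233, b=Δ2−h2·(2M2+M3)/6=-613/411
seg 3: a=-5, c=M3/2=109/137, d=(M4−M3)/(6·2)=-109/822, b=Δ3−h3·(2M3+M4)/6=386/411
t_q=7/4 → seg 1, τ=3/4; S=-1+-1234/411·τ+205/137·τ²+-203/411·τ³=-22959/8768

  seg 0: a=3 b=-1849/411 c=0 d=205/411
  seg 1: a=-1 b=-1234/411 c=205/137 d=-203/411
  seg 2: a=-3 b=-613/411 c=2/137 d=107/1233
  seg 3: a=-5 b=386/411 c=109/137 d=-109/822
S(7/4) = -22959/8768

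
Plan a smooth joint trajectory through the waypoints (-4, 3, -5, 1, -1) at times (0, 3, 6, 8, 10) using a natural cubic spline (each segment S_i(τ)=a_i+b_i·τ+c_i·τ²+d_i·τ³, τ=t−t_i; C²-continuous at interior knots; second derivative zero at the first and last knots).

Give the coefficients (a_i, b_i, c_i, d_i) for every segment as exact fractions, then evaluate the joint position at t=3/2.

  seg 0: a=-4 b=179/42 c=0 d=-3/14
  seg 1: a=3 b=-32/21 c=-27/14 d=65/126
  seg 2: a=-5 b=5/6 c=19/7 d=-137/168
  seg 3: a=1 b=40/21 c=-61/28 d=61/168
S(3/2) = 187/112

Δ: Δ0=7/3, Δ1=-8/3, Δ2=3, Δ3=-1
row 1: diag=12, rhs=-30; c'=1/4, d'=-5/2
row 2: denom=10−3·1/4=37/4; d'=(34−3·-5/2)/(37/4)=166/37
row 3: denom=8−2·8/37=280/37; d'=(-24−2·166/37)/(280/37)=-61/14
back: M3=-61/14
back: M2=166/37−8/37·-61/14=38/7
back: M1=-5/2−1/4·38/7=-27/7
M: M0=0, M1=-27/7, M2=38/7, M3=-61/14, M4=0
seg 0: a=-4, c=M0/2=0, d=(M1−M0)/(6·3)=-3/14, b=Δ0−h0·(2M0+M1)/6=179/42
seg 1: a=3, c=M1/2=-27/14, d=(M2−M1)/(6·3)=65/126, b=Δ1−h1·(2M1+M2)/6=-32/21
seg 2: a=-5, c=M2/2=19/7, d=(M3−M2)/(6·2)=-137/168, b=Δ2−h2·(2M2+M3)/6=5/6
seg 3: a=1, c=M3/2=-61/28, d=(M4−M3)/(6·2)=61/168, b=Δ3−h3·(2M3+M4)/6=40/21
t_q=3/2 → seg 0, τ=3/2; S=-4+179/42·τ+0·τ²+-3/14·τ³=187/112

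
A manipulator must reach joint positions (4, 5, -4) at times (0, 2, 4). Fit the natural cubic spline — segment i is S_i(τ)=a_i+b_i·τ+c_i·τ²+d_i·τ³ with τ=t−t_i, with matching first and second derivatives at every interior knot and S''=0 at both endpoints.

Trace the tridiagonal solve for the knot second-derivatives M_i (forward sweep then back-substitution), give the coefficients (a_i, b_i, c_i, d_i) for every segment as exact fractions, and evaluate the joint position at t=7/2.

Δ: Δ0=1/2, Δ1=-9/2
row 1: diag=8, rhs=-30; c'=1/4, d'=-15/4
back: M1=-15/4
M: M0=0, M1=-15/4, M2=0
seg 0: a=4, c=M0/2=0, d=(M1−M0)/(6·2)=-5/16, b=Δ0−h0·(2M0+M1)/6=7/4
seg 1: a=5, c=M1/2=-15/8, d=(M2−M1)/(6·2)=5/16, b=Δ1−h1·(2M1+M2)/6=-2
t_q=7/2 → seg 1, τ=3/2; S=5+-2·τ+-15/8·τ²+5/16·τ³=-149/128

  seg 0: a=4 b=7/4 c=0 d=-5/16
  seg 1: a=5 b=-2 c=-15/8 d=5/16
S(7/2) = -149/128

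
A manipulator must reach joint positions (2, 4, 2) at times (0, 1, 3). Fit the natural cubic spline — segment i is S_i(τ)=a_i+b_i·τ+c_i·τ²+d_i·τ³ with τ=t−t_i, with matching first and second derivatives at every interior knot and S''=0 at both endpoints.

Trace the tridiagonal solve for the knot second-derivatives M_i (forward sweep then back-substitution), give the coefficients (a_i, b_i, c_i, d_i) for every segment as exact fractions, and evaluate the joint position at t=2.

  seg 0: a=2 b=5/2 c=0 d=-1/2
  seg 1: a=4 b=1 c=-3/2 d=1/4
S(2) = 15/4

Δ: Δ0=2, Δ1=-1
row 1: diag=6, rhs=-18; c'=1/3, d'=-3
back: M1=-3
M: M0=0, M1=-3, M2=0
seg 0: a=2, c=M0/2=0, d=(M1−M0)/(6·1)=-1/2, b=Δ0−h0·(2M0+M1)/6=5/2
seg 1: a=4, c=M1/2=-3/2, d=(M2−M1)/(6·2)=1/4, b=Δ1−h1·(2M1+M2)/6=1
t_q=2 → seg 1, τ=1; S=4+1·τ+-3/2·τ²+1/4·τ³=15/4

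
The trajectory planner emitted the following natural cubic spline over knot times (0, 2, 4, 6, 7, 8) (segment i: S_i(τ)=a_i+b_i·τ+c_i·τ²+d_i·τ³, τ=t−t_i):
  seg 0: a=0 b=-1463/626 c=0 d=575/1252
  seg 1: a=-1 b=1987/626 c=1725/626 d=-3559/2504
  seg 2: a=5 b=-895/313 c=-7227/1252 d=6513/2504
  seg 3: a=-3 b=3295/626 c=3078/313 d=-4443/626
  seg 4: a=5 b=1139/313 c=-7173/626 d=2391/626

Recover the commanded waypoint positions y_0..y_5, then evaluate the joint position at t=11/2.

y_0=0 y_1=-1 y_2=5 y_3=-3 y_4=5 y_5=1
S(11/2) = -70081/20032

y_0 = S_0(0) = a_0 = 0
y_1 = S_1(0) = a_1 = -1
y_2 = S_2(0) = a_2 = 5
y_3 = S_3(0) = a_3 = -3
y_4 = S_4(0) = a_4 = 5
y_5 = S_4(1) = 1
t_q=11/2 is in segment 2 (τ=3/2); S_2(τ)=-70081/20032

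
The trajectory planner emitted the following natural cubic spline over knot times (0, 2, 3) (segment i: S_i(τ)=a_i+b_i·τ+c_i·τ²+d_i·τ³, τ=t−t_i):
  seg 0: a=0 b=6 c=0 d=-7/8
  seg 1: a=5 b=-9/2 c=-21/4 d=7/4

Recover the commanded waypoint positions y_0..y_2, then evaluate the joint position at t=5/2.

y_0 = S_0(0) = a_0 = 0
y_1 = S_1(0) = a_1 = 5
y_2 = S_1(1) = -3
t_q=5/2 is in segment 1 (τ=1/2); S_1(τ)=53/32

y_0=0 y_1=5 y_2=-3
S(5/2) = 53/32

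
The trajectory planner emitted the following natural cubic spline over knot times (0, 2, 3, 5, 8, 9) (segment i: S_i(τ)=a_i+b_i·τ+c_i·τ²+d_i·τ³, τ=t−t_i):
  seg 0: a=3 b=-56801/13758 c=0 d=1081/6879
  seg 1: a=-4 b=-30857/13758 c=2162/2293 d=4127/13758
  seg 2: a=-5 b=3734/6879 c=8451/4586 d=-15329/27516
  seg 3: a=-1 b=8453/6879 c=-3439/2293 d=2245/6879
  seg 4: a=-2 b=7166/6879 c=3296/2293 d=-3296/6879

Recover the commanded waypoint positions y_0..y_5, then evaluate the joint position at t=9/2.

y_0 = S_0(0) = a_0 = 3
y_1 = S_1(0) = a_1 = -4
y_2 = S_2(0) = a_2 = -5
y_3 = S_3(0) = a_3 = -1
y_4 = S_4(0) = a_4 = -2
y_5 = S_4(1) = 0
t_q=9/2 is in segment 2 (τ=3/2); S_2(τ)=-140861/73376

y_0=3 y_1=-4 y_2=-5 y_3=-1 y_4=-2 y_5=0
S(9/2) = -140861/73376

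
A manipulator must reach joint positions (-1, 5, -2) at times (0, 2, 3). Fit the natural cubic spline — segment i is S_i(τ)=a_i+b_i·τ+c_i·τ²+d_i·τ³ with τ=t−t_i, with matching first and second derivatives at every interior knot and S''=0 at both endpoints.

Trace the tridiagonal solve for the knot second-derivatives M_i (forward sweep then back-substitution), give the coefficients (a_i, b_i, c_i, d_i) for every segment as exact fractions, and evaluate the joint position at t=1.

Δ: Δ0=3, Δ1=-7
row 1: diag=6, rhs=-60; c'=1/6, d'=-10
back: M1=-10
M: M0=0, M1=-10, M2=0
seg 0: a=-1, c=M0/2=0, d=(M1−M0)/(6·2)=-5/6, b=Δ0−h0·(2M0+M1)/6=19/3
seg 1: a=5, c=M1/2=-5, d=(M2−M1)/(6·1)=5/3, b=Δ1−h1·(2M1+M2)/6=-11/3
t_q=1 → seg 0, τ=1; S=-1+19/3·τ+0·τ²+-5/6·τ³=9/2

  seg 0: a=-1 b=19/3 c=0 d=-5/6
  seg 1: a=5 b=-11/3 c=-5 d=5/3
S(1) = 9/2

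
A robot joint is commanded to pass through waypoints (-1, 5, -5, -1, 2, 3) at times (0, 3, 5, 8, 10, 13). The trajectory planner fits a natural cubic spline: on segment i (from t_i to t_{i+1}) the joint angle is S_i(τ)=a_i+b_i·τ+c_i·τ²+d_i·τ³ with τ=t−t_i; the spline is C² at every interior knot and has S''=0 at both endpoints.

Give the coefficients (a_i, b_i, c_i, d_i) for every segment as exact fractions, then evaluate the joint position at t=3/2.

  seg 0: a=-1 b=583/126 c=0 d=-331/1134
  seg 1: a=5 b=-205/63 c=-331/126 d=221/252
  seg 2: a=-5 b=-68/21 c=166/63 d=-10/27
  seg 3: a=-1 b=18/7 c=-44/63 d=41/504
  seg 4: a=2 b=95/126 c=-53/252 d=53/2268
S(3/2) = 555/112

Δ: Δ0=2, Δ1=-5, Δ2=4/3, Δ3=3/2, Δ4=1/3
row 1: diag=10, rhs=-42; c'=1/5, d'=-21/5
row 2: denom=10−2·1/5=48/5; d'=(38−2·-21/5)/(48/5)=29/6
row 3: denom=10−3·5/16=145/16; d'=(1−3·29/6)/(145/16)=-216/145
row 4: denom=10−2·32/145=1386/145; d'=(-7−2·-216/145)/(1386/145)=-53/126
back: M4=-53/126
back: M3=-216/145−32/145·-53/126=-88/63
back: M2=29/6−5/16·-88/63=332/63
back: M1=-21/5−1/5·332/63=-331/63
M: M0=0, M1=-331/63, M2=332/63, M3=-88/63, M4=-53/126, M5=0
seg 0: a=-1, c=M0/2=0, d=(M1−M0)/(6·3)=-331/1134, b=Δ0−h0·(2M0+M1)/6=583/126
seg 1: a=5, c=M1/2=-331/126, d=(M2−M1)/(6·2)=221/252, b=Δ1−h1·(2M1+M2)/6=-205/63
seg 2: a=-5, c=M2/2=166/63, d=(M3−M2)/(6·3)=-10/27, b=Δ2−h2·(2M2+M3)/6=-68/21
seg 3: a=-1, c=M3/2=-44/63, d=(M4−M3)/(6·2)=41/504, b=Δ3−h3·(2M3+M4)/6=18/7
seg 4: a=2, c=M4/2=-53/252, d=(M5−M4)/(6·3)=53/2268, b=Δ4−h4·(2M4+M5)/6=95/126
t_q=3/2 → seg 0, τ=3/2; S=-1+583/126·τ+0·τ²+-331/1134·τ³=555/112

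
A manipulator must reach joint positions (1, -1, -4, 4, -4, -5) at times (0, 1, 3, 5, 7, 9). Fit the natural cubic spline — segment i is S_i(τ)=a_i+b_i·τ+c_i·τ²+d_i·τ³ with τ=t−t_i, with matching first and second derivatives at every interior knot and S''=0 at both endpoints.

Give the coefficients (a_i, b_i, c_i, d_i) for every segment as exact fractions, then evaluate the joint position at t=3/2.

Δ: Δ0=-2, Δ1=-3/2, Δ2=4, Δ3=-4, Δ4=-1/2
row 1: diag=6, rhs=3; c'=1/3, d'=1/2
row 2: denom=8−2·1/3=22/3; d'=(33−2·1/2)/(22/3)=48/11
row 3: denom=8−2·3/11=82/11; d'=(-48−2·48/11)/(82/11)=-312/41
row 4: denom=8−2·11/41=306/41; d'=(21−2·-312/41)/(306/41)=165/34
back: M4=165/34
back: M3=-312/41−11/41·165/34=-303/34
back: M2=48/11−3/11·-303/34=231/34
back: M1=1/2−1/3·231/34=-30/17
M: M0=0, M1=-30/17, M2=231/34, M3=-303/34, M4=165/34, M5=0
seg 0: a=1, c=M0/2=0, d=(M1−M0)/(6·1)=-5/17, b=Δ0−h0·(2M0+M1)/6=-29/17
seg 1: a=-1, c=M1/2=-15/17, d=(M2−M1)/(6·2)=97/136, b=Δ1−h1·(2M1+M2)/6=-44/17
seg 2: a=-4, c=M2/2=231/68, d=(M3−M2)/(6·2)=-89/68, b=Δ2−h2·(2M2+M3)/6=83/34
seg 3: a=4, c=M3/2=-303/68, d=(M4−M3)/(6·2)=39/34, b=Δ3−h3·(2M3+M4)/6=11/34
seg 4: a=-4, c=M4/2=165/68, d=(M5−M4)/(6·2)=-55/136, b=Δ4−h4·(2M4+M5)/6=-127/34
t_q=3/2 → seg 1, τ=1/2; S=-1+-44/17·τ+-15/17·τ²+97/136·τ³=-2639/1088

  seg 0: a=1 b=-29/17 c=0 d=-5/17
  seg 1: a=-1 b=-44/17 c=-15/17 d=97/136
  seg 2: a=-4 b=83/34 c=231/68 d=-89/68
  seg 3: a=4 b=11/34 c=-303/68 d=39/34
  seg 4: a=-4 b=-127/34 c=165/68 d=-55/136
S(3/2) = -2639/1088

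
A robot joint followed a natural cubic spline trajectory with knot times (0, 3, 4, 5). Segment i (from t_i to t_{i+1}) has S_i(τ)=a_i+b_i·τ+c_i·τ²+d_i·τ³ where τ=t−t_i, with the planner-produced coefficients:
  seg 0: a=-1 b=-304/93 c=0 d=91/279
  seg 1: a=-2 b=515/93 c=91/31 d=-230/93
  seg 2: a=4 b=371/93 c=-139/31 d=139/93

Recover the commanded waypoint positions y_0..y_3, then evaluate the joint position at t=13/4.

y_0=-1 y_1=-2 y_2=4 y_3=5
S(13/4) = -467/992

y_0 = S_0(0) = a_0 = -1
y_1 = S_1(0) = a_1 = -2
y_2 = S_2(0) = a_2 = 4
y_3 = S_2(1) = 5
t_q=13/4 is in segment 1 (τ=1/4); S_1(τ)=-467/992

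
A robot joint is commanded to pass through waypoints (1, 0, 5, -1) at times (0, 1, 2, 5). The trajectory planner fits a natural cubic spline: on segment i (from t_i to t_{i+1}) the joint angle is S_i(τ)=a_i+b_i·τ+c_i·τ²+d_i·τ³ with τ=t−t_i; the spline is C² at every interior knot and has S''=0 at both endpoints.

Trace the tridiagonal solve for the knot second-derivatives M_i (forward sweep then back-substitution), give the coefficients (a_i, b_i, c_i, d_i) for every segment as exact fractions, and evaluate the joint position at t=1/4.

Δ: Δ0=-1, Δ1=5, Δ2=-2
row 1: diag=4, rhs=36; c'=1/4, d'=9
row 2: denom=8−1·1/4=31/4; d'=(-42−1·9)/(31/4)=-204/31
back: M2=-204/31
back: M1=9−1/4·-204/31=330/31
M: M0=0, M1=330/31, M2=-204/31, M3=0
seg 0: a=1, c=M0/2=0, d=(M1−M0)/(6·1)=55/31, b=Δ0−h0·(2M0+M1)/6=-86/31
seg 1: a=0, c=M1/2=165/31, d=(M2−M1)/(6·1)=-89/31, b=Δ1−h1·(2M1+M2)/6=79/31
seg 2: a=5, c=M2/2=-102/31, d=(M3−M2)/(6·3)=34/93, b=Δ2−h2·(2M2+M3)/6=142/31
t_q=1/4 → seg 0, τ=1/4; S=1+-86/31·τ+0·τ²+55/31·τ³=663/1984

  seg 0: a=1 b=-86/31 c=0 d=55/31
  seg 1: a=0 b=79/31 c=165/31 d=-89/31
  seg 2: a=5 b=142/31 c=-102/31 d=34/93
S(1/4) = 663/1984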